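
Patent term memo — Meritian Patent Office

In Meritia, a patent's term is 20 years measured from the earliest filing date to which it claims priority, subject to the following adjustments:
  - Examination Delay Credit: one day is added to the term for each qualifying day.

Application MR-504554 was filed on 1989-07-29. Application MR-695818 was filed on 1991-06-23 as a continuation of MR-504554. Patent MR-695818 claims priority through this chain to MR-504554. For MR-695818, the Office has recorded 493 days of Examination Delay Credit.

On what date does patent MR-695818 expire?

2010-12-04

Earliest priority filing: 29 July 1989.
Base term: 29 July 1989 + 20 years → 29 July 2009.
Examination Delay Credit: +493 days → 4 December 2010.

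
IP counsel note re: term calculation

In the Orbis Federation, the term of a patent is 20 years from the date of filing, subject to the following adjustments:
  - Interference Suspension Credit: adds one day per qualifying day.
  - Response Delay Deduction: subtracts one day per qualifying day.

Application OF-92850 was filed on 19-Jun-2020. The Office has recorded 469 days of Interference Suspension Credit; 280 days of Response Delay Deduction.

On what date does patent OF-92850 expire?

Base term: filing date + 20 years → 19 June 2040.
Interference Suspension Credit: +469 days → 1 October 2041.
Response Delay Deduction: −280 days → 25 December 2040.

2040-12-25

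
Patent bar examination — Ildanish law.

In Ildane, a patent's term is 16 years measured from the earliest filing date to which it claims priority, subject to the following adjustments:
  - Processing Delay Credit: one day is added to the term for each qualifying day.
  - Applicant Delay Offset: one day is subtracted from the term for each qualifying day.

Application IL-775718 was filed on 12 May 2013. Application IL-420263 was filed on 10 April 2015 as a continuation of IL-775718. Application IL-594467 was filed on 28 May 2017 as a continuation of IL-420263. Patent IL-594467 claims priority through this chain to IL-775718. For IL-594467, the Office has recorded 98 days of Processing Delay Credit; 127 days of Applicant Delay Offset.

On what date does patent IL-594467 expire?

Earliest priority filing: 12 May 2013.
Base term: 12 May 2013 + 16 years → 12 May 2029.
Processing Delay Credit: +98 days → 18 August 2029.
Applicant Delay Offset: −127 days → 13 April 2029.

April 13, 2029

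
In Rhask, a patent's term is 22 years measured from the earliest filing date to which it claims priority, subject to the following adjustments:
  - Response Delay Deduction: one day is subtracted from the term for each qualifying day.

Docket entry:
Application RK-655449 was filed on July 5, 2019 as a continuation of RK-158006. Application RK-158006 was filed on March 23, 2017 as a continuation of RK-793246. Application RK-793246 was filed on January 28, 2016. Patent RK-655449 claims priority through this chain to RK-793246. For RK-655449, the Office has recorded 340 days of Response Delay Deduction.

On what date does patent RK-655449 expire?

2037-02-22

Earliest priority filing: 28 January 2016.
Base term: 28 January 2016 + 22 years → 28 January 2038.
Response Delay Deduction: −340 days → 22 February 2037.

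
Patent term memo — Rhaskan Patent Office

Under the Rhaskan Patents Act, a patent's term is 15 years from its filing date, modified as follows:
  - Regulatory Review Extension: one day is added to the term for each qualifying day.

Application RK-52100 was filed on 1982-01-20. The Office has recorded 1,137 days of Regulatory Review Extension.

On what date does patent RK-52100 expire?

Base term: filing date + 15 years → 20 January 1997.
Regulatory Review Extension: +1137 days → 2 March 2000.

2000-03-02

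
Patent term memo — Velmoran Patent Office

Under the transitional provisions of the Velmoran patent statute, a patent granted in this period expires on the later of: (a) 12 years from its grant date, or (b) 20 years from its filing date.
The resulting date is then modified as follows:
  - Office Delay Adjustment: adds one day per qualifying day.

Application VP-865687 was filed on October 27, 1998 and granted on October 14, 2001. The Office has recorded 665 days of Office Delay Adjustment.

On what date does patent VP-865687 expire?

August 22, 2020

(a) grant + 12 years → 14 October 2013.
(b) filing + 20 years → 27 October 2018.
Later of the two: 27 October 2018.
Office Delay Adjustment: +665 days → 22 August 2020.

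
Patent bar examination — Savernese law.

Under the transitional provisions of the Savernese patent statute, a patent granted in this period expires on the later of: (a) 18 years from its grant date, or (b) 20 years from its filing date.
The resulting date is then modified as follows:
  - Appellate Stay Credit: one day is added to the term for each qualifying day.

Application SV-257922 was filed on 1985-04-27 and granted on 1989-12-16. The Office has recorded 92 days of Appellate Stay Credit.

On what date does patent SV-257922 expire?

2008-03-17

(a) grant + 18 years → 16 December 2007.
(b) filing + 20 years → 27 April 2005.
Later of the two: 16 December 2007.
Appellate Stay Credit: +92 days → 17 March 2008.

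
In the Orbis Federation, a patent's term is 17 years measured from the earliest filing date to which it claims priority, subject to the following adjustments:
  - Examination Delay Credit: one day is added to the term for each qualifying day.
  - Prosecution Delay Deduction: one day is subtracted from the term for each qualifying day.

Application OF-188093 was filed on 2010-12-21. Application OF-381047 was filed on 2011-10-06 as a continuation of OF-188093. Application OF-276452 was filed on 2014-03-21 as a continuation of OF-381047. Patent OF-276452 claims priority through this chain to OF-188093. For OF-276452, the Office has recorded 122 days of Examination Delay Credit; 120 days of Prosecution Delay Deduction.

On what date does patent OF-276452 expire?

2027-12-23

Earliest priority filing: 21 December 2010.
Base term: 21 December 2010 + 17 years → 21 December 2027.
Examination Delay Credit: +122 days → 21 April 2028.
Prosecution Delay Deduction: −120 days → 23 December 2027.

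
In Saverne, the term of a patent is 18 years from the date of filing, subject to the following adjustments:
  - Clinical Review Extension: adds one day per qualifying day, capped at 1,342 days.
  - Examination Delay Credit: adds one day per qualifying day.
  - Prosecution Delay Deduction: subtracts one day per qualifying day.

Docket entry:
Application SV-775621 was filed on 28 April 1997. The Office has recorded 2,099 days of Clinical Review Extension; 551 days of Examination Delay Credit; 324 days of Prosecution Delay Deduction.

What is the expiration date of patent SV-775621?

2019-08-14

Base term: filing date + 18 years → 28 April 2015.
Clinical Review Extension: 2099 days claimed exceeds the 1342-day cap, so +1342 days → 30 December 2018.
Examination Delay Credit: +551 days → 3 July 2020.
Prosecution Delay Deduction: −324 days → 14 August 2019.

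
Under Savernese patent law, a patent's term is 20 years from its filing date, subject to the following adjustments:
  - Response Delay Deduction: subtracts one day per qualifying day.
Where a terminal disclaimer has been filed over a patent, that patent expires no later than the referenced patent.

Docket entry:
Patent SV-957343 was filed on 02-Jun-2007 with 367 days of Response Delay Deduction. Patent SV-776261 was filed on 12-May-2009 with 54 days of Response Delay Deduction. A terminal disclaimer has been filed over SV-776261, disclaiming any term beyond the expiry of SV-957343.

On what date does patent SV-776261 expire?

2026-05-31

Natural term of SV-776261:
  Base: filing + 20 years → 12 May 2029.
  Response Delay Deduction: −54 days → 19 March 2029.
Expiry of referenced patent SV-957343:
  Base: filing + 20 years → 2 June 2027.
  Response Delay Deduction: −367 days → 31 May 2026.
Terminal disclaimer: SV-776261 expires on the earlier of 19 March 2029 and 31 May 2026.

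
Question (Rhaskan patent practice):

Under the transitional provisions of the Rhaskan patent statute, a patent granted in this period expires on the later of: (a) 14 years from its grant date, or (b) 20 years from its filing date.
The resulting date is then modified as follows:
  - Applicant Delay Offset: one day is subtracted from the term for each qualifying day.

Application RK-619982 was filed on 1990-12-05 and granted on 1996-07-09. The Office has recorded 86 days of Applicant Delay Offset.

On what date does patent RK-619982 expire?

(a) grant + 14 years → 9 July 2010.
(b) filing + 20 years → 5 December 2010.
Later of the two: 5 December 2010.
Applicant Delay Offset: −86 days → 10 September 2010.

September 10, 2010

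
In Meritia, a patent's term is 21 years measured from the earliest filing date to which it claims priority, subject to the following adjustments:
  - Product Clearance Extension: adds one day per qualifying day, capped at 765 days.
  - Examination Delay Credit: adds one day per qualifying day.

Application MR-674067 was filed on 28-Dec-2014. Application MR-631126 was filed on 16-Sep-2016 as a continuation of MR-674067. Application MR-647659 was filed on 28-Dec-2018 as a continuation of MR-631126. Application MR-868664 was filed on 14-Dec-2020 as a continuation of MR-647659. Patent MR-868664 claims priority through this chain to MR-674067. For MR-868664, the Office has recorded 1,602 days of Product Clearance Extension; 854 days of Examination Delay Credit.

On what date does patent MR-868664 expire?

June 3, 2040

Earliest priority filing: 28 December 2014.
Base term: 28 December 2014 + 21 years → 28 December 2035.
Product Clearance Extension: 1602 days claimed exceeds the 765-day cap, so +765 days → 31 January 2038.
Examination Delay Credit: +854 days → 3 June 2040.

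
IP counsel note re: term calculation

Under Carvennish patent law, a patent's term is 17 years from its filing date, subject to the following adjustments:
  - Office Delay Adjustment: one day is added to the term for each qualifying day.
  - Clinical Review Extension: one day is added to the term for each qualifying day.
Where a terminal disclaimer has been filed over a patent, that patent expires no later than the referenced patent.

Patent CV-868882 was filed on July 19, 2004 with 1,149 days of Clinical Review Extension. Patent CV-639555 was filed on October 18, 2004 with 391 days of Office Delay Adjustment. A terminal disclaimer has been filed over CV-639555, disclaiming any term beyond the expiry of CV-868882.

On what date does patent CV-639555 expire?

2022-11-13

Natural term of CV-639555:
  Base: filing + 17 years → 18 October 2021.
  Office Delay Adjustment: +391 days → 13 November 2022.
Expiry of referenced patent CV-868882:
  Base: filing + 17 years → 19 July 2021.
  Clinical Review Extension: +1149 days → 10 September 2024.
Terminal disclaimer: CV-639555 expires on the earlier of 13 November 2022 and 10 September 2024.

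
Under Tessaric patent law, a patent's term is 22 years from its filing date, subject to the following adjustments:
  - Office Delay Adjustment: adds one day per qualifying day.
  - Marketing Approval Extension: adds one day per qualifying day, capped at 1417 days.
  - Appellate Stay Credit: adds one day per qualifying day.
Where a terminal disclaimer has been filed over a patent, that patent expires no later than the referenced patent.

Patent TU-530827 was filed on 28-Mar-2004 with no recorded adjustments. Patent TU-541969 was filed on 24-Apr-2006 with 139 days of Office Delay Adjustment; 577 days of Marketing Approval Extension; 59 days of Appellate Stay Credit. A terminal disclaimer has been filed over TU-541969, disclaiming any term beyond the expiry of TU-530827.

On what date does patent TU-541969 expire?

2026-03-28

Natural term of TU-541969:
  Base: filing + 22 years → 24 April 2028.
  Office Delay Adjustment: +139 days → 10 September 2028.
  Marketing Approval Extension: 577 days (within the 1417-day cap) → +577 days → 10 April 2030.
  Appellate Stay Credit: +59 days → 8 June 2030.
Expiry of referenced patent TU-530827:
  Base: filing + 22 years → 28 March 2026.
Terminal disclaimer: TU-541969 expires on the earlier of 8 June 2030 and 28 March 2026.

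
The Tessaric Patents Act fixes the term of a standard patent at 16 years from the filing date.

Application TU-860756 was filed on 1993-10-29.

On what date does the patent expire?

October 29, 2009

Filing date + 16 years → 29 October 2009.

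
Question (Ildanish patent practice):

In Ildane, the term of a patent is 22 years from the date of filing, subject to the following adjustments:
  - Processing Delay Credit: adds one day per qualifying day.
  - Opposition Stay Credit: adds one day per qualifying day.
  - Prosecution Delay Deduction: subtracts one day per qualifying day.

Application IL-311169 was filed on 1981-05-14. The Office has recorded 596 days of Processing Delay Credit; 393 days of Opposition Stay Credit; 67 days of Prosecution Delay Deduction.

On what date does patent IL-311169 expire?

Base term: filing date + 22 years → 14 May 2003.
Processing Delay Credit: +596 days → 30 December 2004.
Opposition Stay Credit: +393 days → 27 January 2006.
Prosecution Delay Deduction: −67 days → 21 November 2005.

2005-11-21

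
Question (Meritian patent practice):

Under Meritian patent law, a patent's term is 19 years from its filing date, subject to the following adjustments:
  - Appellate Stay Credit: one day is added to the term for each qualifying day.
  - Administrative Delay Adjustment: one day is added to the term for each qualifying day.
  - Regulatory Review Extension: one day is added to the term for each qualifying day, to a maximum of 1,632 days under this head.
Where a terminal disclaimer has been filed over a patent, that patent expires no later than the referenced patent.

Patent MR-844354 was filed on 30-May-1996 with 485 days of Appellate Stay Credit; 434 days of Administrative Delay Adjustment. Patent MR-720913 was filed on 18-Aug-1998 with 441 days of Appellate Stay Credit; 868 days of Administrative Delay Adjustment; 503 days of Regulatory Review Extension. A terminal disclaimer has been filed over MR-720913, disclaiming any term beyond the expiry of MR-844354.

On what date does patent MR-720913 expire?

Natural term of MR-720913:
  Base: filing + 19 years → 18 August 2017.
  Appellate Stay Credit: +441 days → 2 November 2018.
  Administrative Delay Adjustment: +868 days → 19 March 2021.
  Regulatory Review Extension: 503 days (within the 1632-day cap) → +503 days → 4 August 2022.
Expiry of referenced patent MR-844354:
  Base: filing + 19 years → 30 May 2015.
  Appellate Stay Credit: +485 days → 26 September 2016.
  Administrative Delay Adjustment: +434 days → 4 December 2017.
Terminal disclaimer: MR-720913 expires on the earlier of 4 August 2022 and 4 December 2017.

2017-12-04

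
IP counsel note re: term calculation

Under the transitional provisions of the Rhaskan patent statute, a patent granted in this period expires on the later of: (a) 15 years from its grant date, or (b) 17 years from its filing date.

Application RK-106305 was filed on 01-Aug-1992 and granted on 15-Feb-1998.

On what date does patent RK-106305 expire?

(a) grant + 15 years → 15 February 2013.
(b) filing + 17 years → 1 August 2009.
Later of the two: 15 February 2013.

February 15, 2013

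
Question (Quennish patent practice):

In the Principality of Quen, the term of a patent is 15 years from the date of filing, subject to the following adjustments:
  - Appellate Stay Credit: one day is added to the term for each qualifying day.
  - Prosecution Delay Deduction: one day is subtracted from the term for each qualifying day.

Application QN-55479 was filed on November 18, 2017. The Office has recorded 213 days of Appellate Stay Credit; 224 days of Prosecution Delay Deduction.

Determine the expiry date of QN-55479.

2032-11-07

Base term: filing date + 15 years → 18 November 2032.
Appellate Stay Credit: +213 days → 19 June 2033.
Prosecution Delay Deduction: −224 days → 7 November 2032.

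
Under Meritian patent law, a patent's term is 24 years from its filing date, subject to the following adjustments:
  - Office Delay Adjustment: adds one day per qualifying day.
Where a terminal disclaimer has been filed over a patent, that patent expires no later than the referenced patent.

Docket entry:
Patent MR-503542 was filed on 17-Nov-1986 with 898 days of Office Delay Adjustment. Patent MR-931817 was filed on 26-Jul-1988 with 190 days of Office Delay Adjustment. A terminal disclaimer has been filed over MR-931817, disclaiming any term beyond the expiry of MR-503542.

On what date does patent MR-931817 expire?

Natural term of MR-931817:
  Base: filing + 24 years → 26 July 2012.
  Office Delay Adjustment: +190 days → 1 February 2013.
Expiry of referenced patent MR-503542:
  Base: filing + 24 years → 17 November 2010.
  Office Delay Adjustment: +898 days → 3 May 2013.
Terminal disclaimer: MR-931817 expires on the earlier of 1 February 2013 and 3 May 2013.

2013-02-01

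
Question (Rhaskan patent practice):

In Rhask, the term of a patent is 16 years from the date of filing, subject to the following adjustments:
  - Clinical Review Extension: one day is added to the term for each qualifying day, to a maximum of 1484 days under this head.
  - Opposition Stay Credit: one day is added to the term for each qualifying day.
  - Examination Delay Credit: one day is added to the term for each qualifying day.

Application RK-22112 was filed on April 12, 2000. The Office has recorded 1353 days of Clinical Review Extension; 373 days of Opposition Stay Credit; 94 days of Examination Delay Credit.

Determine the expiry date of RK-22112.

Base term: filing date + 16 years → 12 April 2016.
Clinical Review Extension: 1353 days (within the 1484-day cap) → +1353 days → 26 December 2019.
Opposition Stay Credit: +373 days → 2 January 2021.
Examination Delay Credit: +94 days → 6 April 2021.

2021-04-06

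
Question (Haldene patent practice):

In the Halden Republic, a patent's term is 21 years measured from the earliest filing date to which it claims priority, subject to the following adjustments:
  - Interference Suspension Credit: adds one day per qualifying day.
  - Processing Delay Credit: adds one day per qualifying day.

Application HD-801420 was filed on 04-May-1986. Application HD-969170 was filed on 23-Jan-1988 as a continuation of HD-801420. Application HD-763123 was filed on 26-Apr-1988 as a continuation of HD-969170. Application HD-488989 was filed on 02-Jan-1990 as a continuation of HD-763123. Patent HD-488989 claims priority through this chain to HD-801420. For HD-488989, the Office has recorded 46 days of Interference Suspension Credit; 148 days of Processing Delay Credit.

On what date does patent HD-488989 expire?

2007-11-14

Earliest priority filing: 4 May 1986.
Base term: 4 May 1986 + 21 years → 4 May 2007.
Interference Suspension Credit: +46 days → 19 June 2007.
Processing Delay Credit: +148 days → 14 November 2007.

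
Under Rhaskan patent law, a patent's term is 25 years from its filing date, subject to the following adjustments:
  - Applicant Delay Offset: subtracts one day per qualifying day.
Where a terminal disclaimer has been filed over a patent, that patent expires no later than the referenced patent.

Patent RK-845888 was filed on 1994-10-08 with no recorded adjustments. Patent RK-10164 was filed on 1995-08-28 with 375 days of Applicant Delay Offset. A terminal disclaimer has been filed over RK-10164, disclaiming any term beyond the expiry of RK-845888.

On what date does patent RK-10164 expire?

2019-08-19

Natural term of RK-10164:
  Base: filing + 25 years → 28 August 2020.
  Applicant Delay Offset: −375 days → 19 August 2019.
Expiry of referenced patent RK-845888:
  Base: filing + 25 years → 8 October 2019.
Terminal disclaimer: RK-10164 expires on the earlier of 19 August 2019 and 8 October 2019.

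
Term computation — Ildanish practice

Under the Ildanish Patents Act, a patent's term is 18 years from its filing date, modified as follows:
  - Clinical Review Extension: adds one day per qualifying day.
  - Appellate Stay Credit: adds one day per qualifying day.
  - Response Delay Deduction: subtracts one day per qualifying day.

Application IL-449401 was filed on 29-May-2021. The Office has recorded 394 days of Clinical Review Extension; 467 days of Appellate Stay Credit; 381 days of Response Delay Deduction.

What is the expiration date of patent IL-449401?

Base term: filing date + 18 years → 29 May 2039.
Clinical Review Extension: +394 days → 26 June 2040.
Appellate Stay Credit: +467 days → 6 October 2041.
Response Delay Deduction: −381 days → 20 September 2040.

2040-09-20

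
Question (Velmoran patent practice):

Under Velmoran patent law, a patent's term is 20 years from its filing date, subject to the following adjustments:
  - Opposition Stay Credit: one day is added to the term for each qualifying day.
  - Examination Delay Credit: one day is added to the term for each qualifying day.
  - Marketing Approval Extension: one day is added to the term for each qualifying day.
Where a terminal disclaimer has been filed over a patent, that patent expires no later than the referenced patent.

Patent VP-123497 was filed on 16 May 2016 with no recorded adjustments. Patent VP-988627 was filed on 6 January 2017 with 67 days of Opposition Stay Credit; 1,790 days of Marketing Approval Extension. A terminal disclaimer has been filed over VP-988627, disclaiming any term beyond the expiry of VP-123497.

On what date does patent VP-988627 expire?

May 16, 2036

Natural term of VP-988627:
  Base: filing + 20 years → 6 January 2037.
  Opposition Stay Credit: +67 days → 14 March 2037.
  Marketing Approval Extension: +1790 days → 6 February 2042.
Expiry of referenced patent VP-123497:
  Base: filing + 20 years → 16 May 2036.
Terminal disclaimer: VP-988627 expires on the earlier of 6 February 2042 and 16 May 2036.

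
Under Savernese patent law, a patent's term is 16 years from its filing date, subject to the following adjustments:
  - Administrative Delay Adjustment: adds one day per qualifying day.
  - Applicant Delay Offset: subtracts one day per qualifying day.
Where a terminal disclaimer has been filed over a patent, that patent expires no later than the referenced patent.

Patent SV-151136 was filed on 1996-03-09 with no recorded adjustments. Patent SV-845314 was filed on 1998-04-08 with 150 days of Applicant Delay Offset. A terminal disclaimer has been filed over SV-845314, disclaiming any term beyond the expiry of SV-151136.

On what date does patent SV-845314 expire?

Natural term of SV-845314:
  Base: filing + 16 years → 8 April 2014.
  Applicant Delay Offset: −150 days → 9 November 2013.
Expiry of referenced patent SV-151136:
  Base: filing + 16 years → 9 March 2012.
Terminal disclaimer: SV-845314 expires on the earlier of 9 November 2013 and 9 March 2012.

March 9, 2012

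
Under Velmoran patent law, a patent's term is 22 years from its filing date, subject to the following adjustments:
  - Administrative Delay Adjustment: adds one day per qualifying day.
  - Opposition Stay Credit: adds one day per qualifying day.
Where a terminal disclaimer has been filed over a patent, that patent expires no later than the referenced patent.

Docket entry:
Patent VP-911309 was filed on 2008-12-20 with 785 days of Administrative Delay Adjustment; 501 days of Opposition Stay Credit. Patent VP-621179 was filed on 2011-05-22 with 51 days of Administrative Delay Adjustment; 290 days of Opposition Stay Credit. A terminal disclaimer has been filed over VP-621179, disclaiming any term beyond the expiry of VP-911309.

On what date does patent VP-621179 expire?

2034-04-28

Natural term of VP-621179:
  Base: filing + 22 years → 22 May 2033.
  Administrative Delay Adjustment: +51 days → 12 July 2033.
  Opposition Stay Credit: +290 days → 28 April 2034.
Expiry of referenced patent VP-911309:
  Base: filing + 22 years → 20 December 2030.
  Administrative Delay Adjustment: +785 days → 12 February 2033.
  Opposition Stay Credit: +501 days → 28 June 2034.
Terminal disclaimer: VP-621179 expires on the earlier of 28 April 2034 and 28 June 2034.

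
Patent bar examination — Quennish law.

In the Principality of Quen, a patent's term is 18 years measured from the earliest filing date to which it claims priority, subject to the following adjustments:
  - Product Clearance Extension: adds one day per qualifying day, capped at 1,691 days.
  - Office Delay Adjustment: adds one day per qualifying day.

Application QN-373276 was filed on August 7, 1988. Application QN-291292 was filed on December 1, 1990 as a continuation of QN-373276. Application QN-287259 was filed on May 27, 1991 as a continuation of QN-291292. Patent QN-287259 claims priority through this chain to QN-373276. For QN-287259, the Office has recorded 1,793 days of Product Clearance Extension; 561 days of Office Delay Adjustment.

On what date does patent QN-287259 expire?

Earliest priority filing: 7 August 1988.
Base term: 7 August 1988 + 18 years → 7 August 2006.
Product Clearance Extension: 1793 days claimed exceeds the 1691-day cap, so +1691 days → 25 March 2011.
Office Delay Adjustment: +561 days → 6 October 2012.

2012-10-06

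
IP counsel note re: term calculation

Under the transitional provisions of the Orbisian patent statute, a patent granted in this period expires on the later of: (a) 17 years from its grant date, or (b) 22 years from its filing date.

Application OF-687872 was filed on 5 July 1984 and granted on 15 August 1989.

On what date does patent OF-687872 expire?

2006-08-15

(a) grant + 17 years → 15 August 2006.
(b) filing + 22 years → 5 July 2006.
Later of the two: 15 August 2006.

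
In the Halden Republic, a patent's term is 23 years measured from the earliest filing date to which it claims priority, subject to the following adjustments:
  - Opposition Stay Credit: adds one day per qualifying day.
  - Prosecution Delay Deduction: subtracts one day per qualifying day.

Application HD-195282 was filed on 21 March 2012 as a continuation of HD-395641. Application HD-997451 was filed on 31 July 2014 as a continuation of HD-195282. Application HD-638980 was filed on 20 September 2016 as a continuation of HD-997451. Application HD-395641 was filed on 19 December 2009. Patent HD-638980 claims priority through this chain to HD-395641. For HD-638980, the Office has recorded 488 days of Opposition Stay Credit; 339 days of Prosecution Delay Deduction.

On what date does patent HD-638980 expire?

2033-05-17

Earliest priority filing: 19 December 2009.
Base term: 19 December 2009 + 23 years → 19 December 2032.
Opposition Stay Credit: +488 days → 21 April 2034.
Prosecution Delay Deduction: −339 days → 17 May 2033.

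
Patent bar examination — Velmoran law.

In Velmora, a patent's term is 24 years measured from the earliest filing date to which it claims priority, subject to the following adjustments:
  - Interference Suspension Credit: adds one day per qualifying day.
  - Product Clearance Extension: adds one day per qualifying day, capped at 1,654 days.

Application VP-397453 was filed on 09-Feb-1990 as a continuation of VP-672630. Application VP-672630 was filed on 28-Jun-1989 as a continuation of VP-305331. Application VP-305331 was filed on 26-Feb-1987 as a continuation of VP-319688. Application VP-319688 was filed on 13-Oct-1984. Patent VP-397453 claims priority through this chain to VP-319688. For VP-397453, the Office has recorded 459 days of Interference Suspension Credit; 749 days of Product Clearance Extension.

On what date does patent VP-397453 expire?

February 3, 2012

Earliest priority filing: 13 October 1984.
Base term: 13 October 1984 + 24 years → 13 October 2008.
Interference Suspension Credit: +459 days → 15 January 2010.
Product Clearance Extension: 749 days (within the 1654-day cap) → +749 days → 3 February 2012.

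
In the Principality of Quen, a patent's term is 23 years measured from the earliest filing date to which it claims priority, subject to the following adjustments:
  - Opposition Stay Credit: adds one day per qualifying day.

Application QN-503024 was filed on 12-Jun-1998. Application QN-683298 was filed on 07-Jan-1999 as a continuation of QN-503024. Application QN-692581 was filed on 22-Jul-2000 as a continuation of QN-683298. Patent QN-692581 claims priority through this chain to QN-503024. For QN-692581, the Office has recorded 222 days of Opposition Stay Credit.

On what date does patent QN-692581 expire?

January 20, 2022

Earliest priority filing: 12 June 1998.
Base term: 12 June 1998 + 23 years → 12 June 2021.
Opposition Stay Credit: +222 days → 20 January 2022.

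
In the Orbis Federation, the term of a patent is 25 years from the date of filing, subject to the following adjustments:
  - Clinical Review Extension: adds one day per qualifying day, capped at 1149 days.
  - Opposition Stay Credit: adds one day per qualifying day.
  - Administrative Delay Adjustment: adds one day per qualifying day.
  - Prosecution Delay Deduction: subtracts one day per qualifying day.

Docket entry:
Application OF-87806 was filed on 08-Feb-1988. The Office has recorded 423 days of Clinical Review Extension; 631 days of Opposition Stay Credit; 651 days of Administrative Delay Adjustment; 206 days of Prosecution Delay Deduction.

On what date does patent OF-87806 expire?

March 18, 2017

Base term: filing date + 25 years → 8 February 2013.
Clinical Review Extension: 423 days (within the 1149-day cap) → +423 days → 7 April 2014.
Opposition Stay Credit: +631 days → 29 December 2015.
Administrative Delay Adjustment: +651 days → 10 October 2017.
Prosecution Delay Deduction: −206 days → 18 March 2017.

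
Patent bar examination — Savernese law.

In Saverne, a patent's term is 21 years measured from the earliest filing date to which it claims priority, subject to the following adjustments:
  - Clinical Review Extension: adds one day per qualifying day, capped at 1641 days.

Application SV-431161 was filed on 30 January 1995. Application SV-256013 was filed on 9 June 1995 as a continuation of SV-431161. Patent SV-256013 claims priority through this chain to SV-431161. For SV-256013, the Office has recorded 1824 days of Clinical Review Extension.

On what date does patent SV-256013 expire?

Earliest priority filing: 30 January 1995.
Base term: 30 January 1995 + 21 years → 30 January 2016.
Clinical Review Extension: 1824 days claimed exceeds the 1641-day cap, so +1641 days → 28 July 2020.

July 28, 2020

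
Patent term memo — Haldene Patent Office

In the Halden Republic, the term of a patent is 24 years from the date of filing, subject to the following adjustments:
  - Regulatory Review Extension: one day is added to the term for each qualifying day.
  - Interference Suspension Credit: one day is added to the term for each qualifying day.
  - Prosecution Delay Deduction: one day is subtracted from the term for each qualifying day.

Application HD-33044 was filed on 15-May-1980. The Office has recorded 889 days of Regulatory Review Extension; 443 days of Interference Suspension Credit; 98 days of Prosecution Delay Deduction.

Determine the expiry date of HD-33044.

Base term: filing date + 24 years → 15 May 2004.
Regulatory Review Extension: +889 days → 21 October 2006.
Interference Suspension Credit: +443 days → 7 January 2008.
Prosecution Delay Deduction: −98 days → 1 October 2007.

October 1, 2007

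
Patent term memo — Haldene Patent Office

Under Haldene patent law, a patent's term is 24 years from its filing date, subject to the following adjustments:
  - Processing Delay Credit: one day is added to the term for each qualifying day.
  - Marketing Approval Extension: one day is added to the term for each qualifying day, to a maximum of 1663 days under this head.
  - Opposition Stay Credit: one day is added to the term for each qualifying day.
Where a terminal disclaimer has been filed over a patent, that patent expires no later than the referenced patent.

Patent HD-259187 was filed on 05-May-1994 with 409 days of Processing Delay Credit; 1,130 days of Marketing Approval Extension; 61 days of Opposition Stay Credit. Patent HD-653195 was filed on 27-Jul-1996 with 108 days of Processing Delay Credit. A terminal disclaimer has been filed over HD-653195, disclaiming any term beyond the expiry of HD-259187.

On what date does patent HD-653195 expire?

Natural term of HD-653195:
  Base: filing + 24 years → 27 July 2020.
  Processing Delay Credit: +108 days → 12 November 2020.
Expiry of referenced patent HD-259187:
  Base: filing + 24 years → 5 May 2018.
  Processing Delay Credit: +409 days → 18 June 2019.
  Marketing Approval Extension: 1130 days (within the 1663-day cap) → +1130 days → 22 July 2022.
  Opposition Stay Credit: +61 days → 21 September 2022.
Terminal disclaimer: HD-653195 expires on the earlier of 12 November 2020 and 21 September 2022.

November 12, 2020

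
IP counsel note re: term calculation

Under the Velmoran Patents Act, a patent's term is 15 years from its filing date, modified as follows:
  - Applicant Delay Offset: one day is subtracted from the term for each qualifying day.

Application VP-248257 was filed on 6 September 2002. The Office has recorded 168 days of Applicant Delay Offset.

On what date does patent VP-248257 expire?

2017-03-22

Base term: filing date + 15 years → 6 September 2017.
Applicant Delay Offset: −168 days → 22 March 2017.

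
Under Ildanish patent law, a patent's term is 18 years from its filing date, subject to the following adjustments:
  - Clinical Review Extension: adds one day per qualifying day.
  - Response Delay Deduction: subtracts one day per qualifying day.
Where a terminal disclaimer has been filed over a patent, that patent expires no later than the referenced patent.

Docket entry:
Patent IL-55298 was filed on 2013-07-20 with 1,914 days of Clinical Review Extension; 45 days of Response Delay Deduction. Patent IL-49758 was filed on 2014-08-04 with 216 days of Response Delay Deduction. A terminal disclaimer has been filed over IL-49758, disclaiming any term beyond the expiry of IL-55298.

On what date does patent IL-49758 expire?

January 1, 2032

Natural term of IL-49758:
  Base: filing + 18 years → 4 August 2032.
  Response Delay Deduction: −216 days → 1 January 2032.
Expiry of referenced patent IL-55298:
  Base: filing + 18 years → 20 July 2031.
  Clinical Review Extension: +1914 days → 15 October 2036.
  Response Delay Deduction: −45 days → 31 August 2036.
Terminal disclaimer: IL-49758 expires on the earlier of 1 January 2032 and 31 August 2036.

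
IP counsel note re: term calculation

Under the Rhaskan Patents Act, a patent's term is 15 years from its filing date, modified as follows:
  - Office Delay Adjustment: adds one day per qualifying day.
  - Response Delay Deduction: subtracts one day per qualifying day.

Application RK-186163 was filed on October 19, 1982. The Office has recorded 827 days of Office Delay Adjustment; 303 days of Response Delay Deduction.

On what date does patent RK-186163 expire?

Base term: filing date + 15 years → 19 October 1997.
Office Delay Adjustment: +827 days → 24 January 2000.
Response Delay Deduction: −303 days → 27 March 1999.

1999-03-27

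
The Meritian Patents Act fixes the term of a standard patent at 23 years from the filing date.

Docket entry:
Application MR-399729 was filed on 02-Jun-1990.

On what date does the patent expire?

Filing date + 23 years → 2 June 2013.

2013-06-02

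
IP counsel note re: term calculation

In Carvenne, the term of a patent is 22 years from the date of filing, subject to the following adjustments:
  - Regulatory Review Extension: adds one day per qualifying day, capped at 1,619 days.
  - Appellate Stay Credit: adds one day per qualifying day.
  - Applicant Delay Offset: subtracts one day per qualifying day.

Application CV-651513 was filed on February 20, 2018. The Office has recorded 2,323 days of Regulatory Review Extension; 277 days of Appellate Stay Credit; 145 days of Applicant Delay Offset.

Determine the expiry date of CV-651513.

Base term: filing date + 22 years → 20 February 2040.
Regulatory Review Extension: 2323 days claimed exceeds the 1619-day cap, so +1619 days → 27 July 2044.
Appellate Stay Credit: +277 days → 30 April 2045.
Applicant Delay Offset: −145 days → 6 December 2044.

2044-12-06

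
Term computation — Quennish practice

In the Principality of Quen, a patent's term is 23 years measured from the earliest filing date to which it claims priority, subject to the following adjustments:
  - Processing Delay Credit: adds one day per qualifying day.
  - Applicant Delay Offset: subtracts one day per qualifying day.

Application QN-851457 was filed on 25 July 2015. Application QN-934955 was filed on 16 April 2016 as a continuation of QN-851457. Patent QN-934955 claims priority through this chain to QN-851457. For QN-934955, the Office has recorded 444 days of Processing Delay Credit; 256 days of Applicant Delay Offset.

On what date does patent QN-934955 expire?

2039-01-29

Earliest priority filing: 25 July 2015.
Base term: 25 July 2015 + 23 years → 25 July 2038.
Processing Delay Credit: +444 days → 12 October 2039.
Applicant Delay Offset: −256 days → 29 January 2039.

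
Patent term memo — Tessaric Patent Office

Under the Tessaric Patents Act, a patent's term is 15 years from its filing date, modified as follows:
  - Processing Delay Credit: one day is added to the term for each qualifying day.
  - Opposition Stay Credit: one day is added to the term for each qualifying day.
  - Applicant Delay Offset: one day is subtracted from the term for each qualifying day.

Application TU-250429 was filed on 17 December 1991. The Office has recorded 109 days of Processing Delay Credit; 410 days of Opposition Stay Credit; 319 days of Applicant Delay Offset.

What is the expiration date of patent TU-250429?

Base term: filing date + 15 years → 17 December 2006.
Processing Delay Credit: +109 days → 5 April 2007.
Opposition Stay Credit: +410 days → 19 May 2008.
Applicant Delay Offset: −319 days → 5 July 2007.

2007-07-05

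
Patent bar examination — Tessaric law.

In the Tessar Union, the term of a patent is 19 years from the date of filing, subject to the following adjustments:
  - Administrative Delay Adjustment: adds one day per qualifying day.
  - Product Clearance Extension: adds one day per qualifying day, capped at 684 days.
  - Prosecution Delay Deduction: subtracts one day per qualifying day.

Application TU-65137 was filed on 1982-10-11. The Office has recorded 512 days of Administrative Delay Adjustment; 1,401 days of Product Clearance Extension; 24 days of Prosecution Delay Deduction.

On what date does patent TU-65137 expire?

December 26, 2004

Base term: filing date + 19 years → 11 October 2001.
Administrative Delay Adjustment: +512 days → 7 March 2003.
Product Clearance Extension: 1401 days claimed exceeds the 684-day cap, so +684 days → 19 January 2005.
Prosecution Delay Deduction: −24 days → 26 December 2004.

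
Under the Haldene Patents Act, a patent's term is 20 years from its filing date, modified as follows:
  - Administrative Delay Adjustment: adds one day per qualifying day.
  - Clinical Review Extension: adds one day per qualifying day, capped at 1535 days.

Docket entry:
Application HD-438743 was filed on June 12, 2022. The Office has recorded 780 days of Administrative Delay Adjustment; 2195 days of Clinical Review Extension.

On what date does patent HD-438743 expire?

October 13, 2048

Base term: filing date + 20 years → 12 June 2042.
Administrative Delay Adjustment: +780 days → 31 July 2044.
Clinical Review Extension: 2195 days claimed exceeds the 1535-day cap, so +1535 days → 13 October 2048.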